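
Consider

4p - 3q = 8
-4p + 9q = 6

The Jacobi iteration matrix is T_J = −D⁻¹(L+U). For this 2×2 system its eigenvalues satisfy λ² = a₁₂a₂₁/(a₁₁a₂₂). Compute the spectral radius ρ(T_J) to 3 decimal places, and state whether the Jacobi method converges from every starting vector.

a₁₂a₂₁/(a₁₁a₂₂) = (-3)·(-4) / ((4)·(9)) = 0.333333
ρ = √|0.333333| = √0.333333 = 0.577
ρ < 1, so Jacobi converges

0.577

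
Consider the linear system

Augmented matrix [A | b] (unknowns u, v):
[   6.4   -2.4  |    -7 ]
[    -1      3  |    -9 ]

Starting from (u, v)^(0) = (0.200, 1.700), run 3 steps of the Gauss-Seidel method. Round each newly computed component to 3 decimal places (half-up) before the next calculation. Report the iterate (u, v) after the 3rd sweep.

Iteration 1:
  u = (-7 - (-2.4)·1.700) / (6.4) = -0.456
  v = (-9 - (-1)·-0.456) / (3) = -3.152
Iteration 2:
  u = (-7 - (-2.4)·-3.152) / (6.4) = -2.276
  v = (-9 - (-1)·-2.276) / (3) = -3.759
Iteration 3:
  u = (-7 - (-2.4)·-3.759) / (6.4) = -2.503
  v = (-9 - (-1)·-2.503) / (3) = -3.834

(-2.503, -3.834)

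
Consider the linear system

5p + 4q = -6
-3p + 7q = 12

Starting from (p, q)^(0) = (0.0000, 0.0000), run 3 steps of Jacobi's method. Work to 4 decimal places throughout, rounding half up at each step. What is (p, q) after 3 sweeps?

Iteration 1:
  p = (-6 - (4)·0.0000) / (5) = -1.2000
  q = (12 - (-3)·0.0000) / (7) = 1.7143
Iteration 2:
  p = (-6 - (4)·1.7143) / (5) = -2.5714
  q = (12 - (-3)·-1.2000) / (7) = 1.2000
Iteration 3:
  p = (-6 - (4)·1.2000) / (5) = -2.1600
  q = (12 - (-3)·-2.5714) / (7) = 0.6123

(-2.1600, 0.6123)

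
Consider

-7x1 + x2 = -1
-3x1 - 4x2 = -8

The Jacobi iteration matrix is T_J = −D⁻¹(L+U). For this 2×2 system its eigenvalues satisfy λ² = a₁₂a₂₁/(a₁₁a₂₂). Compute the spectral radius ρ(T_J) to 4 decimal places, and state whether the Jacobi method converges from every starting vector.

0.3273

a₁₂a₂₁/(a₁₁a₂₂) = (1)·(-3) / ((-7)·(-4)) = -0.107143
ρ = √|-0.107143| = √0.107143 = 0.3273
ρ < 1, so Jacobi converges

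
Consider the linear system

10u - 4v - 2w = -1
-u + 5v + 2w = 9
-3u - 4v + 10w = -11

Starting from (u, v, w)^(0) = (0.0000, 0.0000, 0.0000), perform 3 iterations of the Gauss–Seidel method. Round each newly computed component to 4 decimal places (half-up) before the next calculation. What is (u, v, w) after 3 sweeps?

(0.7067, 1.9863, -0.0935)

Iteration 1:
  u = (-1 - (-4)·0.0000 - (-2)·0.0000) / (10) = -0.1000
  v = (9 - (-1)·-0.1000 - (2)·0.0000) / (5) = 1.7800
  w = (-11 - (-3)·-0.1000 - (-4)·1.7800) / (10) = -0.4180
Iteration 2:
  u = (-1 - (-4)·1.7800 - (-2)·-0.4180) / (10) = 0.5284
  v = (9 - (-1)·0.5284 - (2)·-0.4180) / (5) = 2.0729
  w = (-11 - (-3)·0.5284 - (-4)·2.0729) / (10) = -0.1123
Iteration 3:
  u = (-1 - (-4)·2.0729 - (-2)·-0.1123) / (10) = 0.7067
  v = (9 - (-1)·0.7067 - (2)·-0.1123) / (5) = 1.9863
  w = (-11 - (-3)·0.7067 - (-4)·1.9863) / (10) = -0.0935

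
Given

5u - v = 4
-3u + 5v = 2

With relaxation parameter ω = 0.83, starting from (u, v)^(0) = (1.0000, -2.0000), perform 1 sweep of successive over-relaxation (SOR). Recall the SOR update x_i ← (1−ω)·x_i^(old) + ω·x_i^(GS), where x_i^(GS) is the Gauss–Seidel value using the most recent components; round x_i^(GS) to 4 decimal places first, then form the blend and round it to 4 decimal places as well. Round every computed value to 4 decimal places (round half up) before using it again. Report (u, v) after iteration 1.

Iteration 1:
  u: GS value = (4 - (-1)·-2.0000) / (5) = 0.4000;  u ← (1−ω)·1.0000 + ω·0.4000 = 0.5020
  v: GS value = (2 - (-3)·0.5020) / (5) = 0.7012;  v ← (1−ω)·-2.0000 + ω·0.7012 = 0.2420

(0.5020, 0.2420)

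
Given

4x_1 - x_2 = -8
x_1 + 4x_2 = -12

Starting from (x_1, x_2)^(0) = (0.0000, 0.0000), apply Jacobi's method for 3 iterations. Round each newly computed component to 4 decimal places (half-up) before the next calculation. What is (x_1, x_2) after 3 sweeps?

Iteration 1:
  x_1 = (-8 - (-1)·0.0000) / (4) = -2.0000
  x_2 = (-12 - (1)·0.0000) / (4) = -3.0000
Iteration 2:
  x_1 = (-8 - (-1)·-3.0000) / (4) = -2.7500
  x_2 = (-12 - (1)·-2.0000) / (4) = -2.5000
Iteration 3:
  x_1 = (-8 - (-1)·-2.5000) / (4) = -2.6250
  x_2 = (-12 - (1)·-2.7500) / (4) = -2.3125

(-2.6250, -2.3125)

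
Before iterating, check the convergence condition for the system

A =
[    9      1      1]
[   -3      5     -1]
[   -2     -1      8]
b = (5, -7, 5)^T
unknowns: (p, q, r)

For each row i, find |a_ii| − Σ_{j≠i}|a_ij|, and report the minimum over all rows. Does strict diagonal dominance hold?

1

row 1: |9| − (1+1) = 7
row 2: |5| − (3+1) = 1
row 3: |8| − (2+1) = 5
minimum over rows = 1 → strictly diagonally dominant (convergence guaranteed)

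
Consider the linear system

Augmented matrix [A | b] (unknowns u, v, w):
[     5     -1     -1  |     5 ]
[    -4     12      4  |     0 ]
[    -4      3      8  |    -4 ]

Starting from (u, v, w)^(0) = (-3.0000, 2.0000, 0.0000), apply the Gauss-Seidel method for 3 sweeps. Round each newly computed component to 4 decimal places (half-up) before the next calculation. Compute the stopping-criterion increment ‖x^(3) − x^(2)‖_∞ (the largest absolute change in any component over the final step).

0.0437

Iteration 1:
  u = (5 - (-1)·2.0000 - (-1)·0.0000) / (5) = 1.4000
  v = (0 - (-4)·1.4000 - (4)·0.0000) / (12) = 0.4667
  w = (-4 - (-4)·1.4000 - (3)·0.4667) / (8) = 0.0250
Iteration 2:
  u = (5 - (-1)·0.4667 - (-1)·0.0250) / (5) = 1.0983
  v = (0 - (-4)·1.0983 - (4)·0.0250) / (12) = 0.3578
  w = (-4 - (-4)·1.0983 - (3)·0.3578) / (8) = -0.0850
Iteration 3:
  u = (5 - (-1)·0.3578 - (-1)·-0.0850) / (5) = 1.0546
  v = (0 - (-4)·1.0546 - (4)·-0.0850) / (12) = 0.3799
  w = (-4 - (-4)·1.0546 - (3)·0.3799) / (8) = -0.1152
Change: (-0.0437, 0.0221, -0.0302) → max |·| = 0.0437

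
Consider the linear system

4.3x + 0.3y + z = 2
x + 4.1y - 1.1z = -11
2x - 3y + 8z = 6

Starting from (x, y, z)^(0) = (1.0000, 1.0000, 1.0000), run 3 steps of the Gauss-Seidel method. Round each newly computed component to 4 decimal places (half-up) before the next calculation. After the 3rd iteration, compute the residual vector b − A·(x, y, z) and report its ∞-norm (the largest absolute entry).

Iteration 1:
  x = (2 - (0.3)·1.0000 - (1)·1.0000) / (4.3) = 0.1628
  y = (-11 - (1)·0.1628 - (-1.1)·1.0000) / (4.1) = -2.4543
  z = (6 - (2)·0.1628 - (-3)·-2.4543) / (8) = -0.2111
Iteration 2:
  x = (2 - (0.3)·-2.4543 - (1)·-0.2111) / (4.3) = 0.6854
  y = (-11 - (1)·0.6854 - (-1.1)·-0.2111) / (4.1) = -2.9067
  z = (6 - (2)·0.6854 - (-3)·-2.9067) / (8) = -0.5114
Iteration 3:
  x = (2 - (0.3)·-2.9067 - (1)·-0.5114) / (4.3) = 0.7868
  y = (-11 - (1)·0.7868 - (-1.1)·-0.5114) / (4.1) = -3.0120
  z = (6 - (2)·0.7868 - (-3)·-3.0120) / (8) = -0.5762
Residual b − A·x = (0.0966, -0.0714, 0.0000); ∞-norm = 0.0966

0.0966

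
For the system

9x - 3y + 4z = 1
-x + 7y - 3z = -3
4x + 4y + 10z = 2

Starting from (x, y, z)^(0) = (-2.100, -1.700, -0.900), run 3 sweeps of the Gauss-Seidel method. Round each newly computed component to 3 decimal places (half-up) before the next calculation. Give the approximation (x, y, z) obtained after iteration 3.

(-0.179, -0.255, 0.374)

Iteration 1:
  x = (1 - (-3)·-1.700 - (4)·-0.900) / (9) = -0.056
  y = (-3 - (-1)·-0.056 - (-3)·-0.900) / (7) = -0.822
  z = (2 - (4)·-0.056 - (4)·-0.822) / (10) = 0.551
Iteration 2:
  x = (1 - (-3)·-0.822 - (4)·0.551) / (9) = -0.408
  y = (-3 - (-1)·-0.408 - (-3)·0.551) / (7) = -0.251
  z = (2 - (4)·-0.408 - (4)·-0.251) / (10) = 0.464
Iteration 3:
  x = (1 - (-3)·-0.251 - (4)·0.464) / (9) = -0.179
  y = (-3 - (-1)·-0.179 - (-3)·0.464) / (7) = -0.255
  z = (2 - (4)·-0.179 - (4)·-0.255) / (10) = 0.374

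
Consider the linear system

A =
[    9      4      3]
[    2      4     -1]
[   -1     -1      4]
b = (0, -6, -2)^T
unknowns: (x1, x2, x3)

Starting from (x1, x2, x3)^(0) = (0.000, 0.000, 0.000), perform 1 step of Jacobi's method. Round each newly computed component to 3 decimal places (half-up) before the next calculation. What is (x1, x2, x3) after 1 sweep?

(0.000, -1.500, -0.500)

Iteration 1:
  x1 = (0 - (4)·0.000 - (3)·0.000) / (9) = 0.000
  x2 = (-6 - (2)·0.000 - (-1)·0.000) / (4) = -1.500
  x3 = (-2 - (-1)·0.000 - (-1)·0.000) / (4) = -0.500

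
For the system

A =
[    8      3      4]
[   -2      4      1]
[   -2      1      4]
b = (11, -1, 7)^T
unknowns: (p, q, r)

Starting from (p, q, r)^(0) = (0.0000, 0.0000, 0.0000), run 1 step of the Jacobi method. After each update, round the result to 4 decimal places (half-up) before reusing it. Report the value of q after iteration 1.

Iteration 1:
  p = (11 - (3)·0.0000 - (4)·0.0000) / (8) = 1.3750
  q = (-1 - (-2)·0.0000 - (1)·0.0000) / (4) = -0.2500
  r = (7 - (-2)·0.0000 - (1)·0.0000) / (4) = 1.7500

-0.2500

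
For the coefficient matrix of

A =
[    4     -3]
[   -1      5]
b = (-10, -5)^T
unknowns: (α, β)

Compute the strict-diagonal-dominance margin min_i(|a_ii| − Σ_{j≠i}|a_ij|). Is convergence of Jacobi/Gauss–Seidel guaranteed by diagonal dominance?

1

row 1: |4| − (3) = 1
row 2: |5| − (1) = 4
minimum over rows = 1 → strictly diagonally dominant (convergence guaranteed)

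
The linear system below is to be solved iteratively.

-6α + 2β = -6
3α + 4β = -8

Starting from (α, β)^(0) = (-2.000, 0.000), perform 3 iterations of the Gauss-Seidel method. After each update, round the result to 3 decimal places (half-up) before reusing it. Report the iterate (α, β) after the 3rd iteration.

Iteration 1:
  α = (-6 - (2)·0.000) / (-6) = 1.000
  β = (-8 - (3)·1.000) / (4) = -2.750
Iteration 2:
  α = (-6 - (2)·-2.750) / (-6) = 0.083
  β = (-8 - (3)·0.083) / (4) = -2.062
Iteration 3:
  α = (-6 - (2)·-2.062) / (-6) = 0.313
  β = (-8 - (3)·0.313) / (4) = -2.235

(0.313, -2.235)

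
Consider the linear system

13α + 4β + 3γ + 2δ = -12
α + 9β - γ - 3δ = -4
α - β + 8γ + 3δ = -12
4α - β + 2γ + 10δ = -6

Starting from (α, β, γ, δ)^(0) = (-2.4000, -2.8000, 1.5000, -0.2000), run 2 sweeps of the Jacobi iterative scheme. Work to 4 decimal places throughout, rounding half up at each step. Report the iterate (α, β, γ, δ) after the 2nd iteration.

Iteration 1:
  α = (-12 - (4)·-2.8000 - (3)·1.5000 - (2)·-0.2000) / (13) = -0.3769
  β = (-4 - (1)·-2.4000 - (-1)·1.5000 - (-3)·-0.2000) / (9) = -0.0778
  γ = (-12 - (1)·-2.4000 - (-1)·-2.8000 - (3)·-0.2000) / (8) = -1.4750
  δ = (-6 - (4)·-2.4000 - (-1)·-2.8000 - (2)·1.5000) / (10) = -0.2200
Iteration 2:
  α = (-12 - (4)·-0.0778 - (3)·-1.4750 - (2)·-0.2200) / (13) = -0.5249
  β = (-4 - (1)·-0.3769 - (-1)·-1.4750 - (-3)·-0.2200) / (9) = -0.6398
  γ = (-12 - (1)·-0.3769 - (-1)·-0.0778 - (3)·-0.2200) / (8) = -1.3801
  δ = (-6 - (4)·-0.3769 - (-1)·-0.0778 - (2)·-1.4750) / (10) = -0.1620

(-0.5249, -0.6398, -1.3801, -0.1620)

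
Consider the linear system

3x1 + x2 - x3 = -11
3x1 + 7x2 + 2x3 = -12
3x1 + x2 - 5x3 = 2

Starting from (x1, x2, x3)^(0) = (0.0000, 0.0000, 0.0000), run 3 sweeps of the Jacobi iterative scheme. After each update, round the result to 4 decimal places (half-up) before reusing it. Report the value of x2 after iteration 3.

0.5102

Iteration 1:
  x1 = (-11 - (1)·0.0000 - (-1)·0.0000) / (3) = -3.6667
  x2 = (-12 - (3)·0.0000 - (2)·0.0000) / (7) = -1.7143
  x3 = (2 - (3)·0.0000 - (1)·0.0000) / (-5) = -0.4000
Iteration 2:
  x1 = (-11 - (1)·-1.7143 - (-1)·-0.4000) / (3) = -3.2286
  x2 = (-12 - (3)·-3.6667 - (2)·-0.4000) / (7) = -0.0286
  x3 = (2 - (3)·-3.6667 - (1)·-1.7143) / (-5) = -2.9429
Iteration 3:
  x1 = (-11 - (1)·-0.0286 - (-1)·-2.9429) / (3) = -4.6381
  x2 = (-12 - (3)·-3.2286 - (2)·-2.9429) / (7) = 0.5102
  x3 = (2 - (3)·-3.2286 - (1)·-0.0286) / (-5) = -2.3429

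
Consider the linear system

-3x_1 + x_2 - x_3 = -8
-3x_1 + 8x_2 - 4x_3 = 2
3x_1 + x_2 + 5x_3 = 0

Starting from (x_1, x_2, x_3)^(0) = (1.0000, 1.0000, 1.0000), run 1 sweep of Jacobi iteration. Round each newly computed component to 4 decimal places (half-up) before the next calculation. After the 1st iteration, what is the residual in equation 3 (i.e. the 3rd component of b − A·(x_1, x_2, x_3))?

-5.1251

Iteration 1:
  x_1 = (-8 - (1)·1.0000 - (-1)·1.0000) / (-3) = 2.6667
  x_2 = (2 - (-3)·1.0000 - (-4)·1.0000) / (8) = 1.1250
  x_3 = (0 - (3)·1.0000 - (1)·1.0000) / (5) = -0.8000
Residual b − A·x = (-1.9249, -2.1999, -5.1251)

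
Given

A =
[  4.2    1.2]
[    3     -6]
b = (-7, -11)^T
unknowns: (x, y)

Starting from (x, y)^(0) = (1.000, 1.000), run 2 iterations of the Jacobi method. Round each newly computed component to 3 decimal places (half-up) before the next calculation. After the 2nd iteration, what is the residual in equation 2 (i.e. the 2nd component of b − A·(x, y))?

Iteration 1:
  x = (-7 - (1.2)·1.000) / (4.2) = -1.952
  y = (-11 - (3)·1.000) / (-6) = 2.333
Iteration 2:
  x = (-7 - (1.2)·2.333) / (4.2) = -2.333
  y = (-11 - (3)·-1.952) / (-6) = 0.857
Residual b − A·x = (1.770, 1.141)

1.141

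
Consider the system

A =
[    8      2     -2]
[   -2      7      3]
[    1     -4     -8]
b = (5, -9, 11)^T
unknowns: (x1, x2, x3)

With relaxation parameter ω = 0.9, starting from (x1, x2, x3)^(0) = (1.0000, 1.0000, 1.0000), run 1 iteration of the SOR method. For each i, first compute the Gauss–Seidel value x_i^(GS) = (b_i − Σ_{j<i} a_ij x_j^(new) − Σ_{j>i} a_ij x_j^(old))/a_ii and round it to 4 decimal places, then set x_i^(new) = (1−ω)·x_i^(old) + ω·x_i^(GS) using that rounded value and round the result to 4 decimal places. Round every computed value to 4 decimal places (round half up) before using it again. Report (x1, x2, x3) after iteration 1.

(0.6625, -1.2725, -0.4903)

Iteration 1:
  x1: GS value = (5 - (2)·1.0000 - (-2)·1.0000) / (8) = 0.6250;  x1 ← (1−ω)·1.0000 + ω·0.6250 = 0.6625
  x2: GS value = (-9 - (-2)·0.6625 - (3)·1.0000) / (7) = -1.5250;  x2 ← (1−ω)·1.0000 + ω·-1.5250 = -1.2725
  x3: GS value = (11 - (1)·0.6625 - (-4)·-1.2725) / (-8) = -0.6559;  x3 ← (1−ω)·1.0000 + ω·-0.6559 = -0.4903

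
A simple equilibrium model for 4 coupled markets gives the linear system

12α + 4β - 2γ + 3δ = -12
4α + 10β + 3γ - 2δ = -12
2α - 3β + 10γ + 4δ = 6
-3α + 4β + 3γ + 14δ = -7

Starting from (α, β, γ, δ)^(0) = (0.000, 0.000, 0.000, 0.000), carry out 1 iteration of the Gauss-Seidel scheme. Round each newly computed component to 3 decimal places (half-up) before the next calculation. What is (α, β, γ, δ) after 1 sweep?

Iteration 1:
  α = (-12 - (4)·0.000 - (-2)·0.000 - (3)·0.000) / (12) = -1.000
  β = (-12 - (4)·-1.000 - (3)·0.000 - (-2)·0.000) / (10) = -0.800
  γ = (6 - (2)·-1.000 - (-3)·-0.800 - (4)·0.000) / (10) = 0.560
  δ = (-7 - (-3)·-1.000 - (4)·-0.800 - (3)·0.560) / (14) = -0.606

(-1.000, -0.800, 0.560, -0.606)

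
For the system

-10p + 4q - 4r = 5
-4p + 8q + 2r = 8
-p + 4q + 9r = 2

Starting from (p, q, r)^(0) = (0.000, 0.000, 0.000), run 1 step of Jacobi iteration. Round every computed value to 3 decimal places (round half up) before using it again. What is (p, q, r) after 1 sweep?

(-0.500, 1.000, 0.222)

Iteration 1:
  p = (5 - (4)·0.000 - (-4)·0.000) / (-10) = -0.500
  q = (8 - (-4)·0.000 - (2)·0.000) / (8) = 1.000
  r = (2 - (-1)·0.000 - (4)·0.000) / (9) = 0.222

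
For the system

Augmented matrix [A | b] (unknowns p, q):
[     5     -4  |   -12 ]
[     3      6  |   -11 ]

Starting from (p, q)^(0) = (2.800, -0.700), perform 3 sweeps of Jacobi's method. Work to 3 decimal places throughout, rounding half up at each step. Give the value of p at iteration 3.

-2.682

Iteration 1:
  p = (-12 - (-4)·-0.700) / (5) = -2.960
  q = (-11 - (3)·2.800) / (6) = -3.233
Iteration 2:
  p = (-12 - (-4)·-3.233) / (5) = -4.986
  q = (-11 - (3)·-2.960) / (6) = -0.353
Iteration 3:
  p = (-12 - (-4)·-0.353) / (5) = -2.682
  q = (-11 - (3)·-4.986) / (6) = 0.660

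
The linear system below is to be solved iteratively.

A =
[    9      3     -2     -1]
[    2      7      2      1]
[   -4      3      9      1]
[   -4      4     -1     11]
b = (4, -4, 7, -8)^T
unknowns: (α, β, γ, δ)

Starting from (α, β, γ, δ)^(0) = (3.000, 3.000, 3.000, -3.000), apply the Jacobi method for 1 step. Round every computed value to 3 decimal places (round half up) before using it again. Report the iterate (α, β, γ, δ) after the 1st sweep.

Iteration 1:
  α = (4 - (3)·3.000 - (-2)·3.000 - (-1)·-3.000) / (9) = -0.222
  β = (-4 - (2)·3.000 - (2)·3.000 - (1)·-3.000) / (7) = -1.857
  γ = (7 - (-4)·3.000 - (3)·3.000 - (1)·-3.000) / (9) = 1.444
  δ = (-8 - (-4)·3.000 - (4)·3.000 - (-1)·3.000) / (11) = -0.455

(-0.222, -1.857, 1.444, -0.455)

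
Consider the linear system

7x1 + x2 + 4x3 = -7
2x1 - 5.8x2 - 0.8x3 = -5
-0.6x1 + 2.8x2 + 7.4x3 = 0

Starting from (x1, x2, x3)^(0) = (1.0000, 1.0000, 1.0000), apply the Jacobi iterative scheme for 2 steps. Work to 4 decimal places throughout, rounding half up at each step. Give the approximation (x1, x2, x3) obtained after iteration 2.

Iteration 1:
  x1 = (-7 - (1)·1.0000 - (4)·1.0000) / (7) = -1.7143
  x2 = (-5 - (2)·1.0000 - (-0.8)·1.0000) / (-5.8) = 1.0690
  x3 = (0 - (-0.6)·1.0000 - (2.8)·1.0000) / (7.4) = -0.2973
Iteration 2:
  x1 = (-7 - (1)·1.0690 - (4)·-0.2973) / (7) = -0.9828
  x2 = (-5 - (2)·-1.7143 - (-0.8)·-0.2973) / (-5.8) = 0.3119
  x3 = (0 - (-0.6)·-1.7143 - (2.8)·1.0690) / (7.4) = -0.5435

(-0.9828, 0.3119, -0.5435)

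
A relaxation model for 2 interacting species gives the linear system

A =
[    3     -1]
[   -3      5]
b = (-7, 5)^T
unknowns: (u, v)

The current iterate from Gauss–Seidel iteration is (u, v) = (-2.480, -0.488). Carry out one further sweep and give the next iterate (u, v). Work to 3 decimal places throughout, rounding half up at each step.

One sweep:
  u = (-7 - (-1)·-0.488) / (3) = -2.496
  v = (5 - (-3)·-2.496) / (5) = -0.498

(-2.496, -0.498)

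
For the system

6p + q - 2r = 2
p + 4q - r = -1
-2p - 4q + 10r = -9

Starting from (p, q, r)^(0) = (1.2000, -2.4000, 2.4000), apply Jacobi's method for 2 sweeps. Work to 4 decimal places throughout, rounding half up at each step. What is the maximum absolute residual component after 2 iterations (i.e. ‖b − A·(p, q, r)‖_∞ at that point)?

7.8502

Iteration 1:
  p = (2 - (1)·-2.4000 - (-2)·2.4000) / (6) = 1.5333
  q = (-1 - (1)·1.2000 - (-1)·2.4000) / (4) = 0.0500
  r = (-9 - (-2)·1.2000 - (-4)·-2.4000) / (10) = -1.6200
Iteration 2:
  p = (2 - (1)·0.0500 - (-2)·-1.6200) / (6) = -0.2150
  q = (-1 - (1)·1.5333 - (-1)·-1.6200) / (4) = -1.0383
  r = (-9 - (-2)·1.5333 - (-4)·0.0500) / (10) = -0.5733
Residual b − A·x = (3.1817, 2.7949, -7.8502); ∞-norm = 7.8502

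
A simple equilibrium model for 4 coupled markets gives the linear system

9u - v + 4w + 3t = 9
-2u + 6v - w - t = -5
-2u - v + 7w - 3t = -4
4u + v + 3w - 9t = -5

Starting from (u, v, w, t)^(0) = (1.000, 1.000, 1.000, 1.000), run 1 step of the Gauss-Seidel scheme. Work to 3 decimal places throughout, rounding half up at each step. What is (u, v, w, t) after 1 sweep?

Iteration 1:
  u = (9 - (-1)·1.000 - (4)·1.000 - (3)·1.000) / (9) = 0.333
  v = (-5 - (-2)·0.333 - (-1)·1.000 - (-1)·1.000) / (6) = -0.389
  w = (-4 - (-2)·0.333 - (-1)·-0.389 - (-3)·1.000) / (7) = -0.103
  t = (-5 - (4)·0.333 - (1)·-0.389 - (3)·-0.103) / (-9) = 0.626

(0.333, -0.389, -0.103, 0.626)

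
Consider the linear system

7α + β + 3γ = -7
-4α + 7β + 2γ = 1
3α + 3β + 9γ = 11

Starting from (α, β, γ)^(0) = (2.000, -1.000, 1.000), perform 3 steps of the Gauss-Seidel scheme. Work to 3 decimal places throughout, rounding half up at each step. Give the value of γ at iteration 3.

2.316

Iteration 1:
  α = (-7 - (1)·-1.000 - (3)·1.000) / (7) = -1.286
  β = (1 - (-4)·-1.286 - (2)·1.000) / (7) = -0.878
  γ = (11 - (3)·-1.286 - (3)·-0.878) / (9) = 1.944
Iteration 2:
  α = (-7 - (1)·-0.878 - (3)·1.944) / (7) = -1.708
  β = (1 - (-4)·-1.708 - (2)·1.944) / (7) = -1.389
  γ = (11 - (3)·-1.708 - (3)·-1.389) / (9) = 2.255
Iteration 3:
  α = (-7 - (1)·-1.389 - (3)·2.255) / (7) = -1.768
  β = (1 - (-4)·-1.768 - (2)·2.255) / (7) = -1.512
  γ = (11 - (3)·-1.768 - (3)·-1.512) / (9) = 2.316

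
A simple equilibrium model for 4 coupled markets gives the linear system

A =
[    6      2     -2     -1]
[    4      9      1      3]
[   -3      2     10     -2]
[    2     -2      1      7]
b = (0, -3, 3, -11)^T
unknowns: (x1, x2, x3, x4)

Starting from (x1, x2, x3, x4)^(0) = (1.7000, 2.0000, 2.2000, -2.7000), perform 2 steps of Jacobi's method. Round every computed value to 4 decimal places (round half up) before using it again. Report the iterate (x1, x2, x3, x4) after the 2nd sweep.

(-0.1989, 0.4515, -0.0883, -1.5671)

Iteration 1:
  x1 = (0 - (2)·2.0000 - (-2)·2.2000 - (-1)·-2.7000) / (6) = -0.3833
  x2 = (-3 - (4)·1.7000 - (1)·2.2000 - (3)·-2.7000) / (9) = -0.4333
  x3 = (3 - (-3)·1.7000 - (2)·2.0000 - (-2)·-2.7000) / (10) = -0.1300
  x4 = (-11 - (2)·1.7000 - (-2)·2.0000 - (1)·2.2000) / (7) = -1.8000
Iteration 2:
  x1 = (0 - (2)·-0.4333 - (-2)·-0.1300 - (-1)·-1.8000) / (6) = -0.1989
  x2 = (-3 - (4)·-0.3833 - (1)·-0.1300 - (3)·-1.8000) / (9) = 0.4515
  x3 = (3 - (-3)·-0.3833 - (2)·-0.4333 - (-2)·-1.8000) / (10) = -0.0883
  x4 = (-11 - (2)·-0.3833 - (-2)·-0.4333 - (1)·-0.1300) / (7) = -1.5671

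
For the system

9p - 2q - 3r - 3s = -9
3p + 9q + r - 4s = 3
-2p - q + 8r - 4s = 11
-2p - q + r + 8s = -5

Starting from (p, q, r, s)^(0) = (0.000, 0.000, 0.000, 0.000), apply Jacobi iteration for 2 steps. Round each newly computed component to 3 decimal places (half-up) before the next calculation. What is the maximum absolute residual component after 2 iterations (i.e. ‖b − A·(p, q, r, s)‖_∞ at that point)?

2.897

Iteration 1:
  p = (-9 - (-2)·0.000 - (-3)·0.000 - (-3)·0.000) / (9) = -1.000
  q = (3 - (3)·0.000 - (1)·0.000 - (-4)·0.000) / (9) = 0.333
  r = (11 - (-2)·0.000 - (-1)·0.000 - (-4)·0.000) / (8) = 1.375
  s = (-5 - (-2)·0.000 - (-1)·0.000 - (1)·0.000) / (8) = -0.625
Iteration 2:
  p = (-9 - (-2)·0.333 - (-3)·1.375 - (-3)·-0.625) / (9) = -0.676
  q = (3 - (3)·-1.000 - (1)·1.375 - (-4)·-0.625) / (9) = 0.236
  r = (11 - (-2)·-1.000 - (-1)·0.333 - (-4)·-0.625) / (8) = 0.854
  s = (-5 - (-2)·-1.000 - (-1)·0.333 - (1)·1.375) / (8) = -1.005
Residual b − A·x = (-2.897, -1.970, -0.968, 1.070); ∞-norm = 2.897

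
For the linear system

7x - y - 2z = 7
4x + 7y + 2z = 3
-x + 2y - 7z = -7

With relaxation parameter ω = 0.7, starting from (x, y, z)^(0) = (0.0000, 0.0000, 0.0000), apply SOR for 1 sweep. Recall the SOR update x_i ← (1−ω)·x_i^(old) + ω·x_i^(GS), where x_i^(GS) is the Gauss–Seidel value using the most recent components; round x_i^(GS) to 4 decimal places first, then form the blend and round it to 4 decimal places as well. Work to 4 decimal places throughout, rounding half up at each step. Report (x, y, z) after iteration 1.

Iteration 1:
  x: GS value = (7 - (-1)·0.0000 - (-2)·0.0000) / (7) = 1.0000;  x ← (1−ω)·0.0000 + ω·1.0000 = 0.7000
  y: GS value = (3 - (4)·0.7000 - (2)·0.0000) / (7) = 0.0286;  y ← (1−ω)·0.0000 + ω·0.0286 = 0.0200
  z: GS value = (-7 - (-1)·0.7000 - (2)·0.0200) / (-7) = 0.9057;  z ← (1−ω)·0.0000 + ω·0.9057 = 0.6340

(0.7000, 0.0200, 0.6340)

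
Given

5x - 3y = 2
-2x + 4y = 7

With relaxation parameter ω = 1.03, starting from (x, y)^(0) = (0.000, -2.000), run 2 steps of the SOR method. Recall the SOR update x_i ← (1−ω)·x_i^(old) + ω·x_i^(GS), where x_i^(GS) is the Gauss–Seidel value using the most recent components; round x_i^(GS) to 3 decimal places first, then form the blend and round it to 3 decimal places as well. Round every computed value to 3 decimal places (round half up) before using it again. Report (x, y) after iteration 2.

(1.326, 2.442)

Iteration 1:
  x: GS value = (2 - (-3)·-2.000) / (5) = -0.800;  x ← (1−ω)·0.000 + ω·-0.800 = -0.824
  y: GS value = (7 - (-2)·-0.824) / (4) = 1.338;  y ← (1−ω)·-2.000 + ω·1.338 = 1.438
Iteration 2:
  x: GS value = (2 - (-3)·1.438) / (5) = 1.263;  x ← (1−ω)·-0.824 + ω·1.263 = 1.326
  y: GS value = (7 - (-2)·1.326) / (4) = 2.413;  y ← (1−ω)·1.438 + ω·2.413 = 2.442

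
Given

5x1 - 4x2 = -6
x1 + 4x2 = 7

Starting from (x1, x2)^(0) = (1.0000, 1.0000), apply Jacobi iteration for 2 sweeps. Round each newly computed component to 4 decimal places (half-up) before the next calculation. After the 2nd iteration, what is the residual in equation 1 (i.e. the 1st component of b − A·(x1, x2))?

Iteration 1:
  x1 = (-6 - (-4)·1.0000) / (5) = -0.4000
  x2 = (7 - (1)·1.0000) / (4) = 1.5000
Iteration 2:
  x1 = (-6 - (-4)·1.5000) / (5) = 0.0000
  x2 = (7 - (1)·-0.4000) / (4) = 1.8500
Residual b − A·x = (1.4000, -0.4000)

1.4000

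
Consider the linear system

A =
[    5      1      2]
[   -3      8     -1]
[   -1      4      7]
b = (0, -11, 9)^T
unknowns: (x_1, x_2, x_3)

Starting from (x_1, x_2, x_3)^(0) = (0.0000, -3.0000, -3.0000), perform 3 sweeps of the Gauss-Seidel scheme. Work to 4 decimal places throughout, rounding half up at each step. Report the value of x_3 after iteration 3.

1.9680

Iteration 1:
  x_1 = (0 - (1)·-3.0000 - (2)·-3.0000) / (5) = 1.8000
  x_2 = (-11 - (-3)·1.8000 - (-1)·-3.0000) / (8) = -1.0750
  x_3 = (9 - (-1)·1.8000 - (4)·-1.0750) / (7) = 2.1571
Iteration 2:
  x_1 = (0 - (1)·-1.0750 - (2)·2.1571) / (5) = -0.6478
  x_2 = (-11 - (-3)·-0.6478 - (-1)·2.1571) / (8) = -1.3483
  x_3 = (9 - (-1)·-0.6478 - (4)·-1.3483) / (7) = 1.9636
Iteration 3:
  x_1 = (0 - (1)·-1.3483 - (2)·1.9636) / (5) = -0.5158
  x_2 = (-11 - (-3)·-0.5158 - (-1)·1.9636) / (8) = -1.3230
  x_3 = (9 - (-1)·-0.5158 - (4)·-1.3230) / (7) = 1.9680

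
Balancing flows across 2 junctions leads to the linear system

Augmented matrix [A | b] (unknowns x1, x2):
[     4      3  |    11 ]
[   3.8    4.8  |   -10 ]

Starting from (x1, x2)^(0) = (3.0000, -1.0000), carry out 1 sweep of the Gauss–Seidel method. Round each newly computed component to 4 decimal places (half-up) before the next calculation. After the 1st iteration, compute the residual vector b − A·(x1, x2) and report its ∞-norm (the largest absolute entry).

11.5626

Iteration 1:
  x1 = (11 - (3)·-1.0000) / (4) = 3.5000
  x2 = (-10 - (3.8)·3.5000) / (4.8) = -4.8542
Residual b − A·x = (11.5626, 0.0002); ∞-norm = 11.5626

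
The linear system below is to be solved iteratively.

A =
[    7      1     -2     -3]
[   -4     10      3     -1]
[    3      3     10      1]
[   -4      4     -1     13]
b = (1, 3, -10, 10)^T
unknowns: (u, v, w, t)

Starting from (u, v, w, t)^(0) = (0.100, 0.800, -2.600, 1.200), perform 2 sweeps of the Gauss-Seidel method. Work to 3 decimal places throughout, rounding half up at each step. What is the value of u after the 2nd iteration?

Iteration 1:
  u = (1 - (1)·0.800 - (-2)·-2.600 - (-3)·1.200) / (7) = -0.200
  v = (3 - (-4)·-0.200 - (3)·-2.600 - (-1)·1.200) / (10) = 1.120
  w = (-10 - (3)·-0.200 - (3)·1.120 - (1)·1.200) / (10) = -1.396
  t = (10 - (-4)·-0.200 - (4)·1.120 - (-1)·-1.396) / (13) = 0.256
Iteration 2:
  u = (1 - (1)·1.120 - (-2)·-1.396 - (-3)·0.256) / (7) = -0.306
  v = (3 - (-4)·-0.306 - (3)·-1.396 - (-1)·0.256) / (10) = 0.622
  w = (-10 - (3)·-0.306 - (3)·0.622 - (1)·0.256) / (10) = -1.120
  t = (10 - (-4)·-0.306 - (4)·0.622 - (-1)·-1.120) / (13) = 0.398

-0.306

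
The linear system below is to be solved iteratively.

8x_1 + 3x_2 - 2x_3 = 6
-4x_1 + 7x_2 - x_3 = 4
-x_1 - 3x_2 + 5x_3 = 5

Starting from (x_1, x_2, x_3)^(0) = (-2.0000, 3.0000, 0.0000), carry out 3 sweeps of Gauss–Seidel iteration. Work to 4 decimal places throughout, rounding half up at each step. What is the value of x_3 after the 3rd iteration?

Iteration 1:
  x_1 = (6 - (3)·3.0000 - (-2)·0.0000) / (8) = -0.3750
  x_2 = (4 - (-4)·-0.3750 - (-1)·0.0000) / (7) = 0.3571
  x_3 = (5 - (-1)·-0.3750 - (-3)·0.3571) / (5) = 1.1393
Iteration 2:
  x_1 = (6 - (3)·0.3571 - (-2)·1.1393) / (8) = 0.9009
  x_2 = (4 - (-4)·0.9009 - (-1)·1.1393) / (7) = 1.2490
  x_3 = (5 - (-1)·0.9009 - (-3)·1.2490) / (5) = 1.9296
Iteration 3:
  x_1 = (6 - (3)·1.2490 - (-2)·1.9296) / (8) = 0.7640
  x_2 = (4 - (-4)·0.7640 - (-1)·1.9296) / (7) = 1.2837
  x_3 = (5 - (-1)·0.7640 - (-3)·1.2837) / (5) = 1.9230

1.9230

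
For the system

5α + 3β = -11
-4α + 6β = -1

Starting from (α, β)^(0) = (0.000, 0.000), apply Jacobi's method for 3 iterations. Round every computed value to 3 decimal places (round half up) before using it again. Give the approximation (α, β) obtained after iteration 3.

(-1.220, -1.567)

Iteration 1:
  α = (-11 - (3)·0.000) / (5) = -2.200
  β = (-1 - (-4)·0.000) / (6) = -0.167
Iteration 2:
  α = (-11 - (3)·-0.167) / (5) = -2.100
  β = (-1 - (-4)·-2.200) / (6) = -1.633
Iteration 3:
  α = (-11 - (3)·-1.633) / (5) = -1.220
  β = (-1 - (-4)·-2.100) / (6) = -1.567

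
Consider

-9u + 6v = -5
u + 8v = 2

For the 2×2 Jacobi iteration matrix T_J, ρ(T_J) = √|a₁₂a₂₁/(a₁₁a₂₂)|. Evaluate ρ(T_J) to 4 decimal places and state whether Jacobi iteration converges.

a₁₂a₂₁/(a₁₁a₂₂) = (6)·(1) / ((-9)·(8)) = -0.083333
ρ = √|-0.083333| = √0.083333 = 0.2887
ρ < 1, so Jacobi converges

0.2887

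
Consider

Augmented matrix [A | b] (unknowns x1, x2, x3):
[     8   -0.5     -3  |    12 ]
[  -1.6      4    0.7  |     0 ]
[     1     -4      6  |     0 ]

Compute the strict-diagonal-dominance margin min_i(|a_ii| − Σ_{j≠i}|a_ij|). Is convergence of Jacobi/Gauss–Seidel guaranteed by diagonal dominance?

1

row 1: |8| − (0.5+3) = 4.5
row 2: |4| − (1.6+0.7) = 1.7
row 3: |6| − (1+4) = 1
minimum over rows = 1 → strictly diagonally dominant (convergence guaranteed)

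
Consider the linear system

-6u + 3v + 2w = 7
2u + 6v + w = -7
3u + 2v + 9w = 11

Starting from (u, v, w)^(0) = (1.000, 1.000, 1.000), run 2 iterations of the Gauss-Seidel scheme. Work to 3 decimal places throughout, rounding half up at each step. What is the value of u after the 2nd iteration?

Iteration 1:
  u = (7 - (3)·1.000 - (2)·1.000) / (-6) = -0.333
  v = (-7 - (2)·-0.333 - (1)·1.000) / (6) = -1.222
  w = (11 - (3)·-0.333 - (2)·-1.222) / (9) = 1.605
Iteration 2:
  u = (7 - (3)·-1.222 - (2)·1.605) / (-6) = -1.243
  v = (-7 - (2)·-1.243 - (1)·1.605) / (6) = -1.020
  w = (11 - (3)·-1.243 - (2)·-1.020) / (9) = 1.863

-1.243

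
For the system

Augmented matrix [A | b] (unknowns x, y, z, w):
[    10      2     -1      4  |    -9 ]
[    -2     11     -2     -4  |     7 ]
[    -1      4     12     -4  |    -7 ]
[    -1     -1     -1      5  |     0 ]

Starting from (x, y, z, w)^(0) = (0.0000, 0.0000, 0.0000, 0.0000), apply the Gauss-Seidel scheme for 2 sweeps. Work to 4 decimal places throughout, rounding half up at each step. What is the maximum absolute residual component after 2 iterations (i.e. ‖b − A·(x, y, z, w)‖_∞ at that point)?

0.7681

Iteration 1:
  x = (-9 - (2)·0.0000 - (-1)·0.0000 - (4)·0.0000) / (10) = -0.9000
  y = (7 - (-2)·-0.9000 - (-2)·0.0000 - (-4)·0.0000) / (11) = 0.4727
  z = (-7 - (-1)·-0.9000 - (4)·0.4727 - (-4)·0.0000) / (12) = -0.8159
  w = (0 - (-1)·-0.9000 - (-1)·0.4727 - (-1)·-0.8159) / (5) = -0.2486
Iteration 2:
  x = (-9 - (2)·0.4727 - (-1)·-0.8159 - (4)·-0.2486) / (10) = -0.9767
  y = (7 - (-2)·-0.9767 - (-2)·-0.8159 - (-4)·-0.2486) / (11) = 0.2200
  z = (-7 - (-1)·-0.9767 - (4)·0.2200 - (-4)·-0.2486) / (12) = -0.8209
  w = (0 - (-1)·-0.9767 - (-1)·0.2200 - (-1)·-0.8209) / (5) = -0.3155
Residual b − A·x = (0.7681, -0.2772, -0.2679, -0.0001); ∞-norm = 0.7681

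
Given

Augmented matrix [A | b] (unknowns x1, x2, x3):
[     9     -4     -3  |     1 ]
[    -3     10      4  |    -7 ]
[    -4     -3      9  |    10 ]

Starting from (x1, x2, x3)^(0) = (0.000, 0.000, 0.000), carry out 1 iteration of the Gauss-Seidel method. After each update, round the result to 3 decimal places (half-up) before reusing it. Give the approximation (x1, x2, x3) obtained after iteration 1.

(0.111, -0.667, 0.938)

Iteration 1:
  x1 = (1 - (-4)·0.000 - (-3)·0.000) / (9) = 0.111
  x2 = (-7 - (-3)·0.111 - (4)·0.000) / (10) = -0.667
  x3 = (10 - (-4)·0.111 - (-3)·-0.667) / (9) = 0.938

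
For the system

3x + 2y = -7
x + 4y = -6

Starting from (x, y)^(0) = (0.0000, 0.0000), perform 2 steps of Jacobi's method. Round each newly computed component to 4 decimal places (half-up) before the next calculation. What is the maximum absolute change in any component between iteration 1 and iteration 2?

Iteration 1:
  x = (-7 - (2)·0.0000) / (3) = -2.3333
  y = (-6 - (1)·0.0000) / (4) = -1.5000
Iteration 2:
  x = (-7 - (2)·-1.5000) / (3) = -1.3333
  y = (-6 - (1)·-2.3333) / (4) = -0.9167
Change: (1.0000, 0.5833) → max |·| = 1.0000

1.0000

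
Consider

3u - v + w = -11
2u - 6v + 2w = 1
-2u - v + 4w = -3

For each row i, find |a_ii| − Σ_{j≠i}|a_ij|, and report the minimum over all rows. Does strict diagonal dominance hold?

1

row 1: |3| − (1+1) = 1
row 2: |-6| − (2+2) = 2
row 3: |4| − (2+1) = 1
minimum over rows = 1 → strictly diagonally dominant (convergence guaranteed)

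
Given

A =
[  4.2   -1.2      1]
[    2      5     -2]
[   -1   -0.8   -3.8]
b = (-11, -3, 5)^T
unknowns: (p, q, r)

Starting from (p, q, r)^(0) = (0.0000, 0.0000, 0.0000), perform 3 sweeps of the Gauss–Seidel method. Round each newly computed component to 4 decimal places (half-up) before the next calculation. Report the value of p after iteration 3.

-2.4378

Iteration 1:
  p = (-11 - (-1.2)·0.0000 - (1)·0.0000) / (4.2) = -2.6190
  q = (-3 - (2)·-2.6190 - (-2)·0.0000) / (5) = 0.4476
  r = (5 - (-1)·-2.6190 - (-0.8)·0.4476) / (-3.8) = -0.7208
Iteration 2:
  p = (-11 - (-1.2)·0.4476 - (1)·-0.7208) / (4.2) = -2.3195
  q = (-3 - (2)·-2.3195 - (-2)·-0.7208) / (5) = 0.0395
  r = (5 - (-1)·-2.3195 - (-0.8)·0.0395) / (-3.8) = -0.7137
Iteration 3:
  p = (-11 - (-1.2)·0.0395 - (1)·-0.7137) / (4.2) = -2.4378
  q = (-3 - (2)·-2.4378 - (-2)·-0.7137) / (5) = 0.0896
  r = (5 - (-1)·-2.4378 - (-0.8)·0.0896) / (-3.8) = -0.6931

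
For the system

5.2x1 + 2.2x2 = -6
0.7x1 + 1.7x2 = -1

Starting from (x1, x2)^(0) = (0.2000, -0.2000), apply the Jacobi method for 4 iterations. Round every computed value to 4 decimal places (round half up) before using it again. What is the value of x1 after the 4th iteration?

Iteration 1:
  x1 = (-6 - (2.2)·-0.2000) / (5.2) = -1.0692
  x2 = (-1 - (0.7)·0.2000) / (1.7) = -0.6706
Iteration 2:
  x1 = (-6 - (2.2)·-0.6706) / (5.2) = -0.8701
  x2 = (-1 - (0.7)·-1.0692) / (1.7) = -0.1480
Iteration 3:
  x1 = (-6 - (2.2)·-0.1480) / (5.2) = -1.0912
  x2 = (-1 - (0.7)·-0.8701) / (1.7) = -0.2300
Iteration 4:
  x1 = (-6 - (2.2)·-0.2300) / (5.2) = -1.0565
  x2 = (-1 - (0.7)·-1.0912) / (1.7) = -0.1389

-1.0565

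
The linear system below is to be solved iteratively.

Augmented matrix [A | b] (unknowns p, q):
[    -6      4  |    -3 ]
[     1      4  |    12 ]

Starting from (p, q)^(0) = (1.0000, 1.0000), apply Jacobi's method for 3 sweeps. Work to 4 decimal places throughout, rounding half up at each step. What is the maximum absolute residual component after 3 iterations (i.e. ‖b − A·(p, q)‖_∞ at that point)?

Iteration 1:
  p = (-3 - (4)·1.0000) / (-6) = 1.1667
  q = (12 - (1)·1.0000) / (4) = 2.7500
Iteration 2:
  p = (-3 - (4)·2.7500) / (-6) = 2.3333
  q = (12 - (1)·1.1667) / (4) = 2.7083
Iteration 3:
  p = (-3 - (4)·2.7083) / (-6) = 2.3055
  q = (12 - (1)·2.3333) / (4) = 2.4167
Residual b − A·x = (1.1662, 0.0277); ∞-norm = 1.1662

1.1662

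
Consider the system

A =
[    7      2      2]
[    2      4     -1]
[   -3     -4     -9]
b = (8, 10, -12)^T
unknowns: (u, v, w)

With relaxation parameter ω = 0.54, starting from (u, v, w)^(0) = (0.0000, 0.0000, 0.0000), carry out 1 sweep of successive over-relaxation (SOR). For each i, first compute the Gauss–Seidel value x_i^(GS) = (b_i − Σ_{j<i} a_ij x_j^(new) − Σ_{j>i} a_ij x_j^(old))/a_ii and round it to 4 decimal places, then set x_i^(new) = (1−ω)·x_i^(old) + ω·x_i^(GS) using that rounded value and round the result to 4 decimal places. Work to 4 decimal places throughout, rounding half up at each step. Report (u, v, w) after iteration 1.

Iteration 1:
  u: GS value = (8 - (2)·0.0000 - (2)·0.0000) / (7) = 1.1429;  u ← (1−ω)·0.0000 + ω·1.1429 = 0.6172
  v: GS value = (10 - (2)·0.6172 - (-1)·0.0000) / (4) = 2.1914;  v ← (1−ω)·0.0000 + ω·2.1914 = 1.1834
  w: GS value = (-12 - (-3)·0.6172 - (-4)·1.1834) / (-9) = 0.6016;  w ← (1−ω)·0.0000 + ω·0.6016 = 0.3249

(0.6172, 1.1834, 0.3249)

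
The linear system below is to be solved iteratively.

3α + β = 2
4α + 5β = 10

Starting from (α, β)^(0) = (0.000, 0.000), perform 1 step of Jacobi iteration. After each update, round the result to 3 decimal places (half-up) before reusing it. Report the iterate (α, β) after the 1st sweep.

(0.667, 2.000)

Iteration 1:
  α = (2 - (1)·0.000) / (3) = 0.667
  β = (10 - (4)·0.000) / (5) = 2.000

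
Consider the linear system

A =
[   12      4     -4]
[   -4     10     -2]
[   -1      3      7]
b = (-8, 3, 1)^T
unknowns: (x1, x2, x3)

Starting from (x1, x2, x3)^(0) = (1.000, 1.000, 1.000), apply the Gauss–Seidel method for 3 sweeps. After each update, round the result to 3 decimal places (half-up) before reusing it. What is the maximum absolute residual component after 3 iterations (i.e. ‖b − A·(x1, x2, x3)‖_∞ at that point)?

Iteration 1:
  x1 = (-8 - (4)·1.000 - (-4)·1.000) / (12) = -0.667
  x2 = (3 - (-4)·-0.667 - (-2)·1.000) / (10) = 0.233
  x3 = (1 - (-1)·-0.667 - (3)·0.233) / (7) = -0.052
Iteration 2:
  x1 = (-8 - (4)·0.233 - (-4)·-0.052) / (12) = -0.762
  x2 = (3 - (-4)·-0.762 - (-2)·-0.052) / (10) = -0.015
  x3 = (1 - (-1)·-0.762 - (3)·-0.015) / (7) = 0.040
Iteration 3:
  x1 = (-8 - (4)·-0.015 - (-4)·0.040) / (12) = -0.648
  x2 = (3 - (-4)·-0.648 - (-2)·0.040) / (10) = 0.049
  x3 = (1 - (-1)·-0.648 - (3)·0.049) / (7) = 0.029
Residual b − A·x = (-0.304, -0.024, 0.002); ∞-norm = 0.304

0.304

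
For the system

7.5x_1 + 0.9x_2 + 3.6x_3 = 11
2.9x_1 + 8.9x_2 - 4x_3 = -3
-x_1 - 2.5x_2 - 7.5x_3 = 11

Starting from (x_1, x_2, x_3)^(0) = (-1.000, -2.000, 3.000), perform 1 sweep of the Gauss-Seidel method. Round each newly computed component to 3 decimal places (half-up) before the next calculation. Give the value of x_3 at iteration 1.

Iteration 1:
  x_1 = (11 - (0.9)·-2.000 - (3.6)·3.000) / (7.5) = 0.267
  x_2 = (-3 - (2.9)·0.267 - (-4)·3.000) / (8.9) = 0.924
  x_3 = (11 - (-1)·0.267 - (-2.5)·0.924) / (-7.5) = -1.810

-1.810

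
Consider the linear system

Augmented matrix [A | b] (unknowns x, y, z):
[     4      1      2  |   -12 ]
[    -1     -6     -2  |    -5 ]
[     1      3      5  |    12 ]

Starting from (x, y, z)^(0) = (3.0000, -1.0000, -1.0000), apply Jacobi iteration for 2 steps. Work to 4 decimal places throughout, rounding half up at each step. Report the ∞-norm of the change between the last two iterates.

Iteration 1:
  x = (-12 - (1)·-1.0000 - (2)·-1.0000) / (4) = -2.2500
  y = (-5 - (-1)·3.0000 - (-2)·-1.0000) / (-6) = 0.6667
  z = (12 - (1)·3.0000 - (3)·-1.0000) / (5) = 2.4000
Iteration 2:
  x = (-12 - (1)·0.6667 - (2)·2.4000) / (4) = -4.3667
  y = (-5 - (-1)·-2.2500 - (-2)·2.4000) / (-6) = 0.4083
  z = (12 - (1)·-2.2500 - (3)·0.6667) / (5) = 2.4500
Change: (-2.1167, -0.2584, 0.0500) → max |·| = 2.1167

2.1167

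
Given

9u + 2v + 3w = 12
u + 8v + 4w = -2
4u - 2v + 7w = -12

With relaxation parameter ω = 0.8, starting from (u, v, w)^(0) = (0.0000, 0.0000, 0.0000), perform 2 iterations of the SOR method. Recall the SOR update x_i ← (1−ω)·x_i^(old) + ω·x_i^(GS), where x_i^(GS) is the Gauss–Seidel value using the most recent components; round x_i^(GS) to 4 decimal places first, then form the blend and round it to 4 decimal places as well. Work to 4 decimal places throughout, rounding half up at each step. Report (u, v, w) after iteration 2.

Iteration 1:
  u: GS value = (12 - (2)·0.0000 - (3)·0.0000) / (9) = 1.3333;  u ← (1−ω)·0.0000 + ω·1.3333 = 1.0666
  v: GS value = (-2 - (1)·1.0666 - (4)·0.0000) / (8) = -0.3833;  v ← (1−ω)·0.0000 + ω·-0.3833 = -0.3066
  w: GS value = (-12 - (4)·1.0666 - (-2)·-0.3066) / (7) = -2.4114;  w ← (1−ω)·0.0000 + ω·-2.4114 = -1.9291
Iteration 2:
  u: GS value = (12 - (2)·-0.3066 - (3)·-1.9291) / (9) = 2.0445;  u ← (1−ω)·1.0666 + ω·2.0445 = 1.8489
  v: GS value = (-2 - (1)·1.8489 - (4)·-1.9291) / (8) = 0.4834;  v ← (1−ω)·-0.3066 + ω·0.4834 = 0.3254
  w: GS value = (-12 - (4)·1.8489 - (-2)·0.3254) / (7) = -2.6778;  w ← (1−ω)·-1.9291 + ω·-2.6778 = -2.5281

(1.8489, 0.3254, -2.5281)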